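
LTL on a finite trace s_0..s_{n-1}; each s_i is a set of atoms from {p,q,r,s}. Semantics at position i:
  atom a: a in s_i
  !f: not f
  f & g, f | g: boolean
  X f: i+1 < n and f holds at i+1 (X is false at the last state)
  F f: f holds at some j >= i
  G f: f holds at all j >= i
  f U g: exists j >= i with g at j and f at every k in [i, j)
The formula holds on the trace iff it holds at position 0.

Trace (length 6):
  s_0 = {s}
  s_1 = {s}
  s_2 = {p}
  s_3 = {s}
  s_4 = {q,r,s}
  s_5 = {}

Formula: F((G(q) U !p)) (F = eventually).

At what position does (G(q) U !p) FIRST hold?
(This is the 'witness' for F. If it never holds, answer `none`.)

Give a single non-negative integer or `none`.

s_0={s}: (G(q) U !p)=True G(q)=False q=False !p=True p=False
s_1={s}: (G(q) U !p)=True G(q)=False q=False !p=True p=False
s_2={p}: (G(q) U !p)=False G(q)=False q=False !p=False p=True
s_3={s}: (G(q) U !p)=True G(q)=False q=False !p=True p=False
s_4={q,r,s}: (G(q) U !p)=True G(q)=False q=True !p=True p=False
s_5={}: (G(q) U !p)=True G(q)=False q=False !p=True p=False
F((G(q) U !p)) holds; first witness at position 0.

Answer: 0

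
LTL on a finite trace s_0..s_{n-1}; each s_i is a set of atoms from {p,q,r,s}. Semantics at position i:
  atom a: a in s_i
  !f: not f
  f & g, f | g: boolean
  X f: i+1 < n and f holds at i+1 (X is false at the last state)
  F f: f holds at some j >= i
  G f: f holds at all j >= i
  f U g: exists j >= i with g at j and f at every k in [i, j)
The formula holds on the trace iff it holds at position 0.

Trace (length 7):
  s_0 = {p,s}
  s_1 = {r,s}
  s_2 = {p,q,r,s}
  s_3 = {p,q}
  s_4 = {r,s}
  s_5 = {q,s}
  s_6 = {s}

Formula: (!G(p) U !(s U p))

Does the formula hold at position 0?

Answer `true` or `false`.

s_0={p,s}: (!G(p) U !(s U p))=True !G(p)=True G(p)=False p=True !(s U p)=False (s U p)=True s=True
s_1={r,s}: (!G(p) U !(s U p))=True !G(p)=True G(p)=False p=False !(s U p)=False (s U p)=True s=True
s_2={p,q,r,s}: (!G(p) U !(s U p))=True !G(p)=True G(p)=False p=True !(s U p)=False (s U p)=True s=True
s_3={p,q}: (!G(p) U !(s U p))=True !G(p)=True G(p)=False p=True !(s U p)=False (s U p)=True s=False
s_4={r,s}: (!G(p) U !(s U p))=True !G(p)=True G(p)=False p=False !(s U p)=True (s U p)=False s=True
s_5={q,s}: (!G(p) U !(s U p))=True !G(p)=True G(p)=False p=False !(s U p)=True (s U p)=False s=True
s_6={s}: (!G(p) U !(s U p))=True !G(p)=True G(p)=False p=False !(s U p)=True (s U p)=False s=True

Answer: true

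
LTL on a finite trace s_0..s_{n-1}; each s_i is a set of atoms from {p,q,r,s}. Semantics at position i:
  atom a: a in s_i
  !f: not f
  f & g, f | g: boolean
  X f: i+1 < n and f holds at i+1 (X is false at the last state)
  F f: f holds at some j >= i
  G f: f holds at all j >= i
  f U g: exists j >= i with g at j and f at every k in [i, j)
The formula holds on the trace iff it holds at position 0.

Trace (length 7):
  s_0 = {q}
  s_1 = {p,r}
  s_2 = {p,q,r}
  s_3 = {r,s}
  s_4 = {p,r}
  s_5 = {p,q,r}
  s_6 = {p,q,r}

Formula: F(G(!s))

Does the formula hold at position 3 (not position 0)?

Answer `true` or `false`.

s_0={q}: F(G(!s))=True G(!s)=False !s=True s=False
s_1={p,r}: F(G(!s))=True G(!s)=False !s=True s=False
s_2={p,q,r}: F(G(!s))=True G(!s)=False !s=True s=False
s_3={r,s}: F(G(!s))=True G(!s)=False !s=False s=True
s_4={p,r}: F(G(!s))=True G(!s)=True !s=True s=False
s_5={p,q,r}: F(G(!s))=True G(!s)=True !s=True s=False
s_6={p,q,r}: F(G(!s))=True G(!s)=True !s=True s=False
Evaluating at position 3: result = True

Answer: true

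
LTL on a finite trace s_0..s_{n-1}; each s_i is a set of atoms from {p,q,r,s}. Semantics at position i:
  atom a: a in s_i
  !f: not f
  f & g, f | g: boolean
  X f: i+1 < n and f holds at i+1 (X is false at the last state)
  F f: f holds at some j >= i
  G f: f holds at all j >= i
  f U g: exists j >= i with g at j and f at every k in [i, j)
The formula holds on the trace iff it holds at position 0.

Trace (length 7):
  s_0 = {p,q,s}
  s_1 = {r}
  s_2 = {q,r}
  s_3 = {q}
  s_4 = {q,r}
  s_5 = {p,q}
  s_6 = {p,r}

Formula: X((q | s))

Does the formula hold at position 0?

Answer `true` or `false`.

s_0={p,q,s}: X((q | s))=False (q | s)=True q=True s=True
s_1={r}: X((q | s))=True (q | s)=False q=False s=False
s_2={q,r}: X((q | s))=True (q | s)=True q=True s=False
s_3={q}: X((q | s))=True (q | s)=True q=True s=False
s_4={q,r}: X((q | s))=True (q | s)=True q=True s=False
s_5={p,q}: X((q | s))=False (q | s)=True q=True s=False
s_6={p,r}: X((q | s))=False (q | s)=False q=False s=False

Answer: false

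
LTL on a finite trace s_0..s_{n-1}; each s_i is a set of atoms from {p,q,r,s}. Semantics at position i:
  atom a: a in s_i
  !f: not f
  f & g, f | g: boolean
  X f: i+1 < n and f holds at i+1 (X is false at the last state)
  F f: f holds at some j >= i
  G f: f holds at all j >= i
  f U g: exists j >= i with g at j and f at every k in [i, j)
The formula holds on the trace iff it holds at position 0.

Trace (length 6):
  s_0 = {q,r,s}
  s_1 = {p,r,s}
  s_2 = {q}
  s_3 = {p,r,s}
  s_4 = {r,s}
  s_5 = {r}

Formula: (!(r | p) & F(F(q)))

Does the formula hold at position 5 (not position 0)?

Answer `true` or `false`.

Answer: false

Derivation:
s_0={q,r,s}: (!(r | p) & F(F(q)))=False !(r | p)=False (r | p)=True r=True p=False F(F(q))=True F(q)=True q=True
s_1={p,r,s}: (!(r | p) & F(F(q)))=False !(r | p)=False (r | p)=True r=True p=True F(F(q))=True F(q)=True q=False
s_2={q}: (!(r | p) & F(F(q)))=True !(r | p)=True (r | p)=False r=False p=False F(F(q))=True F(q)=True q=True
s_3={p,r,s}: (!(r | p) & F(F(q)))=False !(r | p)=False (r | p)=True r=True p=True F(F(q))=False F(q)=False q=False
s_4={r,s}: (!(r | p) & F(F(q)))=False !(r | p)=False (r | p)=True r=True p=False F(F(q))=False F(q)=False q=False
s_5={r}: (!(r | p) & F(F(q)))=False !(r | p)=False (r | p)=True r=True p=False F(F(q))=False F(q)=False q=False
Evaluating at position 5: result = False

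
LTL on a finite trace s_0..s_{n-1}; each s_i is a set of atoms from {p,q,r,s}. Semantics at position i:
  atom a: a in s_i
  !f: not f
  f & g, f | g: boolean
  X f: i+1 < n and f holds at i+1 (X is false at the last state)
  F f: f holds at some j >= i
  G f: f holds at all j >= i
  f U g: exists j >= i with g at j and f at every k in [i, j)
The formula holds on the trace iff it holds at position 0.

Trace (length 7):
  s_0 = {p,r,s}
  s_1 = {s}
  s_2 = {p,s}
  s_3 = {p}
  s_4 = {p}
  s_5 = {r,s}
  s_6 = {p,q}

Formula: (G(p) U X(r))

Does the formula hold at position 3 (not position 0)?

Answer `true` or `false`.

Answer: false

Derivation:
s_0={p,r,s}: (G(p) U X(r))=False G(p)=False p=True X(r)=False r=True
s_1={s}: (G(p) U X(r))=False G(p)=False p=False X(r)=False r=False
s_2={p,s}: (G(p) U X(r))=False G(p)=False p=True X(r)=False r=False
s_3={p}: (G(p) U X(r))=False G(p)=False p=True X(r)=False r=False
s_4={p}: (G(p) U X(r))=True G(p)=False p=True X(r)=True r=False
s_5={r,s}: (G(p) U X(r))=False G(p)=False p=False X(r)=False r=True
s_6={p,q}: (G(p) U X(r))=False G(p)=True p=True X(r)=False r=False
Evaluating at position 3: result = False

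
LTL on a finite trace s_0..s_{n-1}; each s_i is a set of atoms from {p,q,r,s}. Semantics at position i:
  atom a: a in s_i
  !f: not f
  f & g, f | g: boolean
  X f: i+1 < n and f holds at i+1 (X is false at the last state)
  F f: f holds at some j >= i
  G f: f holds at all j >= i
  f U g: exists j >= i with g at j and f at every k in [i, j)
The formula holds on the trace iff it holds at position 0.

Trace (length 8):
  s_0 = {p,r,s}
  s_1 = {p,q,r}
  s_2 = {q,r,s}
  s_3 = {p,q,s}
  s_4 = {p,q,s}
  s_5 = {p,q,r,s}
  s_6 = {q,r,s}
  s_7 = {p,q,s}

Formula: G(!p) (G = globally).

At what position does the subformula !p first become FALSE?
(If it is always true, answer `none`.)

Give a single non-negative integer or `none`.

Answer: 0

Derivation:
s_0={p,r,s}: !p=False p=True
s_1={p,q,r}: !p=False p=True
s_2={q,r,s}: !p=True p=False
s_3={p,q,s}: !p=False p=True
s_4={p,q,s}: !p=False p=True
s_5={p,q,r,s}: !p=False p=True
s_6={q,r,s}: !p=True p=False
s_7={p,q,s}: !p=False p=True
G(!p) holds globally = False
First violation at position 0.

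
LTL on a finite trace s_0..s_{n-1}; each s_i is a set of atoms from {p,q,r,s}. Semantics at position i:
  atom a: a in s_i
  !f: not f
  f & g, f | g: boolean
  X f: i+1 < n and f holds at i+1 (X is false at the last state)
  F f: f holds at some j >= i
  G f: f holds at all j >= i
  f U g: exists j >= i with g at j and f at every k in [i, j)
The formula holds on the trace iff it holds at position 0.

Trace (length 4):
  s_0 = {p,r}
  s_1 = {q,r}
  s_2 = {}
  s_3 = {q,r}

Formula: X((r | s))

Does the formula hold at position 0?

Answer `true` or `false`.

s_0={p,r}: X((r | s))=True (r | s)=True r=True s=False
s_1={q,r}: X((r | s))=False (r | s)=True r=True s=False
s_2={}: X((r | s))=True (r | s)=False r=False s=False
s_3={q,r}: X((r | s))=False (r | s)=True r=True s=False

Answer: true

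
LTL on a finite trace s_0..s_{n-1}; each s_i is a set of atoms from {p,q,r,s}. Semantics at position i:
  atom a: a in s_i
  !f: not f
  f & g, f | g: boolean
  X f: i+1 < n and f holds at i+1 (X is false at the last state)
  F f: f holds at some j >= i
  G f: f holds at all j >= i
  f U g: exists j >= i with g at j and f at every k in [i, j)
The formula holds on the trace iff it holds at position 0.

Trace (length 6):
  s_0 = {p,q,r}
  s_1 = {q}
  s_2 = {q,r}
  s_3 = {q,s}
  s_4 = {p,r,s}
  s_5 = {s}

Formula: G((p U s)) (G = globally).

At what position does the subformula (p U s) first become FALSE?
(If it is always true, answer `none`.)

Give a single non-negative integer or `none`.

Answer: 0

Derivation:
s_0={p,q,r}: (p U s)=False p=True s=False
s_1={q}: (p U s)=False p=False s=False
s_2={q,r}: (p U s)=False p=False s=False
s_3={q,s}: (p U s)=True p=False s=True
s_4={p,r,s}: (p U s)=True p=True s=True
s_5={s}: (p U s)=True p=False s=True
G((p U s)) holds globally = False
First violation at position 0.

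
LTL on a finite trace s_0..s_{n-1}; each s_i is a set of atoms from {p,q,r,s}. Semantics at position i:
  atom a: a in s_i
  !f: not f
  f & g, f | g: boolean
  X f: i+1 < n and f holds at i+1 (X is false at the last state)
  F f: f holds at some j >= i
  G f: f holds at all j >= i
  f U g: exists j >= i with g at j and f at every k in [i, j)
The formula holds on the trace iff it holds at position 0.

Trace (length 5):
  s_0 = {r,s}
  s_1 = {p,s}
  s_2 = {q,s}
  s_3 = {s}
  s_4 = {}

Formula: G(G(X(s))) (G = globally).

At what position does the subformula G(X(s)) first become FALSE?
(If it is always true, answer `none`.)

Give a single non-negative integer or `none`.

Answer: 0

Derivation:
s_0={r,s}: G(X(s))=False X(s)=True s=True
s_1={p,s}: G(X(s))=False X(s)=True s=True
s_2={q,s}: G(X(s))=False X(s)=True s=True
s_3={s}: G(X(s))=False X(s)=False s=True
s_4={}: G(X(s))=False X(s)=False s=False
G(G(X(s))) holds globally = False
First violation at position 0.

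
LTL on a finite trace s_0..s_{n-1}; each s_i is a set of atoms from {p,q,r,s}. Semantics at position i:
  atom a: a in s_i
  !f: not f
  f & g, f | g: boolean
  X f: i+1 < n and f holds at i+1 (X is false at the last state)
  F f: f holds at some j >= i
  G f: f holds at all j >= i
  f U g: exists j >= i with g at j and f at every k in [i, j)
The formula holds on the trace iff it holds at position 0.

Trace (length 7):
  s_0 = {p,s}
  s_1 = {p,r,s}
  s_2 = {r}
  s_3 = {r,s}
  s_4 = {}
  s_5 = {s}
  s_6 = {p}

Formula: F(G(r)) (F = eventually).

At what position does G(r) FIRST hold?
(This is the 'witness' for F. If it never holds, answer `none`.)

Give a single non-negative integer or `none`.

s_0={p,s}: G(r)=False r=False
s_1={p,r,s}: G(r)=False r=True
s_2={r}: G(r)=False r=True
s_3={r,s}: G(r)=False r=True
s_4={}: G(r)=False r=False
s_5={s}: G(r)=False r=False
s_6={p}: G(r)=False r=False
F(G(r)) does not hold (no witness exists).

Answer: none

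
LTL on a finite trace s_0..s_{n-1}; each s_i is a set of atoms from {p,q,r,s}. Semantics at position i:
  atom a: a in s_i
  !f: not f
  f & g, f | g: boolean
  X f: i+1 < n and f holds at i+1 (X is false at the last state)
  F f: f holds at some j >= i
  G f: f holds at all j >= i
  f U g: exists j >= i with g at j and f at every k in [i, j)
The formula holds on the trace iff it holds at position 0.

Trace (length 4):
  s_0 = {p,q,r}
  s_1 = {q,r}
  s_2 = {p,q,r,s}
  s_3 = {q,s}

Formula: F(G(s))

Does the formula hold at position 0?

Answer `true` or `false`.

s_0={p,q,r}: F(G(s))=True G(s)=False s=False
s_1={q,r}: F(G(s))=True G(s)=False s=False
s_2={p,q,r,s}: F(G(s))=True G(s)=True s=True
s_3={q,s}: F(G(s))=True G(s)=True s=True

Answer: true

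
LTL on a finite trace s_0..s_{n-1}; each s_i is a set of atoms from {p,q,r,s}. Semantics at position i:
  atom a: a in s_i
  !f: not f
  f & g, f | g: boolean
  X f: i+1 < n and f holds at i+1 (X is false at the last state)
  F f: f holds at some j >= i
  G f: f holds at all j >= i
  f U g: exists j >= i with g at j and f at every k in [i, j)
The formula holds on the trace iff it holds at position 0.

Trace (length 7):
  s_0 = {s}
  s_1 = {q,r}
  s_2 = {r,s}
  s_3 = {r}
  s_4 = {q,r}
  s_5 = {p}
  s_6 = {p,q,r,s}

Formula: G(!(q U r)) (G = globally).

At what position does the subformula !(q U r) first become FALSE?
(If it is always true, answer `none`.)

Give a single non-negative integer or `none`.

Answer: 1

Derivation:
s_0={s}: !(q U r)=True (q U r)=False q=False r=False
s_1={q,r}: !(q U r)=False (q U r)=True q=True r=True
s_2={r,s}: !(q U r)=False (q U r)=True q=False r=True
s_3={r}: !(q U r)=False (q U r)=True q=False r=True
s_4={q,r}: !(q U r)=False (q U r)=True q=True r=True
s_5={p}: !(q U r)=True (q U r)=False q=False r=False
s_6={p,q,r,s}: !(q U r)=False (q U r)=True q=True r=True
G(!(q U r)) holds globally = False
First violation at position 1.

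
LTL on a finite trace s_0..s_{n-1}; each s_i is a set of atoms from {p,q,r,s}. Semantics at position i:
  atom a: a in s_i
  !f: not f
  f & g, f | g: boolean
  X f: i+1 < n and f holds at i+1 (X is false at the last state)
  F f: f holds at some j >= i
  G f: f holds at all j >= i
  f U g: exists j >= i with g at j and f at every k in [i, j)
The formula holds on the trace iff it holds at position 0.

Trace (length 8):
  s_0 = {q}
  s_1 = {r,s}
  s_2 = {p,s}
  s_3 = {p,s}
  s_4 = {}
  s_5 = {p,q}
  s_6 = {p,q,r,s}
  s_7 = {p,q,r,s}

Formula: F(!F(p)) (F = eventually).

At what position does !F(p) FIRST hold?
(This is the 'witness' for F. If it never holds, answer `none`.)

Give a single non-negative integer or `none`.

s_0={q}: !F(p)=False F(p)=True p=False
s_1={r,s}: !F(p)=False F(p)=True p=False
s_2={p,s}: !F(p)=False F(p)=True p=True
s_3={p,s}: !F(p)=False F(p)=True p=True
s_4={}: !F(p)=False F(p)=True p=False
s_5={p,q}: !F(p)=False F(p)=True p=True
s_6={p,q,r,s}: !F(p)=False F(p)=True p=True
s_7={p,q,r,s}: !F(p)=False F(p)=True p=True
F(!F(p)) does not hold (no witness exists).

Answer: none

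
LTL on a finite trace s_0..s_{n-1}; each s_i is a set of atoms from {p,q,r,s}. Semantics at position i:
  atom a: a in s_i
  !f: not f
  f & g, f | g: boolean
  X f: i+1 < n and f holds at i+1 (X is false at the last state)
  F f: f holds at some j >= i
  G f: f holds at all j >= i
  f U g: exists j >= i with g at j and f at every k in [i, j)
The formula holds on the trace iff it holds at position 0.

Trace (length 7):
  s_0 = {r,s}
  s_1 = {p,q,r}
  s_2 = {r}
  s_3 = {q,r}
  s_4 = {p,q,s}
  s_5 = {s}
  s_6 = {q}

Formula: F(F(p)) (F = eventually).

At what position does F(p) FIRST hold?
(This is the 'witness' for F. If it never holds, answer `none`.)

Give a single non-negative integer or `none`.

s_0={r,s}: F(p)=True p=False
s_1={p,q,r}: F(p)=True p=True
s_2={r}: F(p)=True p=False
s_3={q,r}: F(p)=True p=False
s_4={p,q,s}: F(p)=True p=True
s_5={s}: F(p)=False p=False
s_6={q}: F(p)=False p=False
F(F(p)) holds; first witness at position 0.

Answer: 0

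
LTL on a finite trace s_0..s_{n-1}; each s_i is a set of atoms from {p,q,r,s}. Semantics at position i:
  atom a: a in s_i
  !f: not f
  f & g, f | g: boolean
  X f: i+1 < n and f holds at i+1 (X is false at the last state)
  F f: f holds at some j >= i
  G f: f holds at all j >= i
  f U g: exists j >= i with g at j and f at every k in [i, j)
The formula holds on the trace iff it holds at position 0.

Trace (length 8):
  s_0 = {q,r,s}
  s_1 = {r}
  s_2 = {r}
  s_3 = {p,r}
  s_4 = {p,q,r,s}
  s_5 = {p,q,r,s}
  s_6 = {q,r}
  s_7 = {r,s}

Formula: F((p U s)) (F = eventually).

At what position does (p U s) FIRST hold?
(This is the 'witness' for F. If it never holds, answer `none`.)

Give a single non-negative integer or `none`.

s_0={q,r,s}: (p U s)=True p=False s=True
s_1={r}: (p U s)=False p=False s=False
s_2={r}: (p U s)=False p=False s=False
s_3={p,r}: (p U s)=True p=True s=False
s_4={p,q,r,s}: (p U s)=True p=True s=True
s_5={p,q,r,s}: (p U s)=True p=True s=True
s_6={q,r}: (p U s)=False p=False s=False
s_7={r,s}: (p U s)=True p=False s=True
F((p U s)) holds; first witness at position 0.

Answer: 0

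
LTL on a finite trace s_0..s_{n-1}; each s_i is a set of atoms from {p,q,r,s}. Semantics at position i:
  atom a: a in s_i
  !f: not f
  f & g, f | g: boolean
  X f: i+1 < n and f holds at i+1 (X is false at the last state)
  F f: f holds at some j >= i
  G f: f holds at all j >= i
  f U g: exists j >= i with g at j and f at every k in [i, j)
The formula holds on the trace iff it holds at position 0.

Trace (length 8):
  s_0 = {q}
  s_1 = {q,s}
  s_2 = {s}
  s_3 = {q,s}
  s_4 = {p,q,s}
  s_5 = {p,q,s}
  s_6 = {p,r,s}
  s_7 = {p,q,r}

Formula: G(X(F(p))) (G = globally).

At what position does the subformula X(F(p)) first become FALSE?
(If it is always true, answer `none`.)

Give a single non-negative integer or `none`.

Answer: 7

Derivation:
s_0={q}: X(F(p))=True F(p)=True p=False
s_1={q,s}: X(F(p))=True F(p)=True p=False
s_2={s}: X(F(p))=True F(p)=True p=False
s_3={q,s}: X(F(p))=True F(p)=True p=False
s_4={p,q,s}: X(F(p))=True F(p)=True p=True
s_5={p,q,s}: X(F(p))=True F(p)=True p=True
s_6={p,r,s}: X(F(p))=True F(p)=True p=True
s_7={p,q,r}: X(F(p))=False F(p)=True p=True
G(X(F(p))) holds globally = False
First violation at position 7.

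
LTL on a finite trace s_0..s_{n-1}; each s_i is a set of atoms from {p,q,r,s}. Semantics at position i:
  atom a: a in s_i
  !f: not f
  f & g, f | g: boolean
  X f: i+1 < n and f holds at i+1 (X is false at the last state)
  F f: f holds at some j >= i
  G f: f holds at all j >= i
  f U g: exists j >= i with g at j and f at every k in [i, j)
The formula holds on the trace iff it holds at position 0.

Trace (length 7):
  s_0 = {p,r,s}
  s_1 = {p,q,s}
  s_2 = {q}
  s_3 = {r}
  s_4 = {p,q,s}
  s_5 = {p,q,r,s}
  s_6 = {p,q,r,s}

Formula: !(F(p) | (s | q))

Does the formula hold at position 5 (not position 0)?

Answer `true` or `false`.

Answer: false

Derivation:
s_0={p,r,s}: !(F(p) | (s | q))=False (F(p) | (s | q))=True F(p)=True p=True (s | q)=True s=True q=False
s_1={p,q,s}: !(F(p) | (s | q))=False (F(p) | (s | q))=True F(p)=True p=True (s | q)=True s=True q=True
s_2={q}: !(F(p) | (s | q))=False (F(p) | (s | q))=True F(p)=True p=False (s | q)=True s=False q=True
s_3={r}: !(F(p) | (s | q))=False (F(p) | (s | q))=True F(p)=True p=False (s | q)=False s=False q=False
s_4={p,q,s}: !(F(p) | (s | q))=False (F(p) | (s | q))=True F(p)=True p=True (s | q)=True s=True q=True
s_5={p,q,r,s}: !(F(p) | (s | q))=False (F(p) | (s | q))=True F(p)=True p=True (s | q)=True s=True q=True
s_6={p,q,r,s}: !(F(p) | (s | q))=False (F(p) | (s | q))=True F(p)=True p=True (s | q)=True s=True q=True
Evaluating at position 5: result = False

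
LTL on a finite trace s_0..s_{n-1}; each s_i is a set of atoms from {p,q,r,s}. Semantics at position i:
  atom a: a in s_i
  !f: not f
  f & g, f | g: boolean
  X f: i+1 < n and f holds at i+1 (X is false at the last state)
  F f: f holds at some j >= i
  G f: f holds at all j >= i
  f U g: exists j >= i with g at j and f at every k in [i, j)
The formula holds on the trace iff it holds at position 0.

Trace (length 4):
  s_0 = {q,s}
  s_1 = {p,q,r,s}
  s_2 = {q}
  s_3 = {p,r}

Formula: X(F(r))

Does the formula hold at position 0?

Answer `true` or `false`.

Answer: true

Derivation:
s_0={q,s}: X(F(r))=True F(r)=True r=False
s_1={p,q,r,s}: X(F(r))=True F(r)=True r=True
s_2={q}: X(F(r))=True F(r)=True r=False
s_3={p,r}: X(F(r))=False F(r)=True r=True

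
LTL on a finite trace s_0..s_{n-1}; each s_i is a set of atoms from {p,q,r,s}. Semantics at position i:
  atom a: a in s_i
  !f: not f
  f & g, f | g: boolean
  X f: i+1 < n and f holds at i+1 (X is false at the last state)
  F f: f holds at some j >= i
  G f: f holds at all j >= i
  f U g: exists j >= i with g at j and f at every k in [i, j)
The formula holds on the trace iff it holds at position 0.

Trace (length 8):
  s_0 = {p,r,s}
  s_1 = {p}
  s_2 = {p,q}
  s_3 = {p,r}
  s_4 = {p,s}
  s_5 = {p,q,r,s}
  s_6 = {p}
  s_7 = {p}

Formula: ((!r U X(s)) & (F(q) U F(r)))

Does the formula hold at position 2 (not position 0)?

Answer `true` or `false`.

Answer: true

Derivation:
s_0={p,r,s}: ((!r U X(s)) & (F(q) U F(r)))=False (!r U X(s))=False !r=False r=True X(s)=False s=True (F(q) U F(r))=True F(q)=True q=False F(r)=True
s_1={p}: ((!r U X(s)) & (F(q) U F(r)))=True (!r U X(s))=True !r=True r=False X(s)=False s=False (F(q) U F(r))=True F(q)=True q=False F(r)=True
s_2={p,q}: ((!r U X(s)) & (F(q) U F(r)))=True (!r U X(s))=True !r=True r=False X(s)=False s=False (F(q) U F(r))=True F(q)=True q=True F(r)=True
s_3={p,r}: ((!r U X(s)) & (F(q) U F(r)))=True (!r U X(s))=True !r=False r=True X(s)=True s=False (F(q) U F(r))=True F(q)=True q=False F(r)=True
s_4={p,s}: ((!r U X(s)) & (F(q) U F(r)))=True (!r U X(s))=True !r=True r=False X(s)=True s=True (F(q) U F(r))=True F(q)=True q=False F(r)=True
s_5={p,q,r,s}: ((!r U X(s)) & (F(q) U F(r)))=False (!r U X(s))=False !r=False r=True X(s)=False s=True (F(q) U F(r))=True F(q)=True q=True F(r)=True
s_6={p}: ((!r U X(s)) & (F(q) U F(r)))=False (!r U X(s))=False !r=True r=False X(s)=False s=False (F(q) U F(r))=False F(q)=False q=False F(r)=False
s_7={p}: ((!r U X(s)) & (F(q) U F(r)))=False (!r U X(s))=False !r=True r=False X(s)=False s=False (F(q) U F(r))=False F(q)=False q=False F(r)=False
Evaluating at position 2: result = True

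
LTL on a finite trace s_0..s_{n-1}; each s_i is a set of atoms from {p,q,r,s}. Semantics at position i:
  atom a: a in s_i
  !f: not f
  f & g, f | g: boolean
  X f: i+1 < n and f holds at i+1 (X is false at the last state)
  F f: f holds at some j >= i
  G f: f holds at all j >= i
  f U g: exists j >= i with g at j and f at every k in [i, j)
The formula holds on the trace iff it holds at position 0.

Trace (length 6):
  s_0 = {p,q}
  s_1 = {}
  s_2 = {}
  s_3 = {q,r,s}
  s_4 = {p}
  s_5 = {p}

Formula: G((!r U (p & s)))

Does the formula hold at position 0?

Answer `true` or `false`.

s_0={p,q}: G((!r U (p & s)))=False (!r U (p & s))=False !r=True r=False (p & s)=False p=True s=False
s_1={}: G((!r U (p & s)))=False (!r U (p & s))=False !r=True r=False (p & s)=False p=False s=False
s_2={}: G((!r U (p & s)))=False (!r U (p & s))=False !r=True r=False (p & s)=False p=False s=False
s_3={q,r,s}: G((!r U (p & s)))=False (!r U (p & s))=False !r=False r=True (p & s)=False p=False s=True
s_4={p}: G((!r U (p & s)))=False (!r U (p & s))=False !r=True r=False (p & s)=False p=True s=False
s_5={p}: G((!r U (p & s)))=False (!r U (p & s))=False !r=True r=False (p & s)=False p=True s=False

Answer: false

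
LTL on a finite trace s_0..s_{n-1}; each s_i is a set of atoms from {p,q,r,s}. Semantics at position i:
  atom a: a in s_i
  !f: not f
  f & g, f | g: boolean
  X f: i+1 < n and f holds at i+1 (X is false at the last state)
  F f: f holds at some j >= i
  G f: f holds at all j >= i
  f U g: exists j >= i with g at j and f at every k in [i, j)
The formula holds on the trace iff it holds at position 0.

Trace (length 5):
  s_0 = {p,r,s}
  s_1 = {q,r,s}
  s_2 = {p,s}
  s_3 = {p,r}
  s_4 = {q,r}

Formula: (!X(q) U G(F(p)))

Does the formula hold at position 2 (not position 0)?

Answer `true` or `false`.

Answer: false

Derivation:
s_0={p,r,s}: (!X(q) U G(F(p)))=False !X(q)=False X(q)=True q=False G(F(p))=False F(p)=True p=True
s_1={q,r,s}: (!X(q) U G(F(p)))=False !X(q)=True X(q)=False q=True G(F(p))=False F(p)=True p=False
s_2={p,s}: (!X(q) U G(F(p)))=False !X(q)=True X(q)=False q=False G(F(p))=False F(p)=True p=True
s_3={p,r}: (!X(q) U G(F(p)))=False !X(q)=False X(q)=True q=False G(F(p))=False F(p)=True p=True
s_4={q,r}: (!X(q) U G(F(p)))=False !X(q)=True X(q)=False q=True G(F(p))=False F(p)=False p=False
Evaluating at position 2: result = False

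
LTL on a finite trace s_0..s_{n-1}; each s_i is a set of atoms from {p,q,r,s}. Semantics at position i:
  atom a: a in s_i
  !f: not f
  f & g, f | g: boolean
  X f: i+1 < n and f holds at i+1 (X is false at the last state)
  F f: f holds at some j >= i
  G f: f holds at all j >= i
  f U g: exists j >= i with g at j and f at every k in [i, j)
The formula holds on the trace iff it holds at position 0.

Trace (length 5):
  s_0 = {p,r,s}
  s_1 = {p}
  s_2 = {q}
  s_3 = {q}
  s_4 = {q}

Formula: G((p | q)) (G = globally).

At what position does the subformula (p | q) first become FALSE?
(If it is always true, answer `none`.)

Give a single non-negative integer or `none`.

Answer: none

Derivation:
s_0={p,r,s}: (p | q)=True p=True q=False
s_1={p}: (p | q)=True p=True q=False
s_2={q}: (p | q)=True p=False q=True
s_3={q}: (p | q)=True p=False q=True
s_4={q}: (p | q)=True p=False q=True
G((p | q)) holds globally = True
No violation — formula holds at every position.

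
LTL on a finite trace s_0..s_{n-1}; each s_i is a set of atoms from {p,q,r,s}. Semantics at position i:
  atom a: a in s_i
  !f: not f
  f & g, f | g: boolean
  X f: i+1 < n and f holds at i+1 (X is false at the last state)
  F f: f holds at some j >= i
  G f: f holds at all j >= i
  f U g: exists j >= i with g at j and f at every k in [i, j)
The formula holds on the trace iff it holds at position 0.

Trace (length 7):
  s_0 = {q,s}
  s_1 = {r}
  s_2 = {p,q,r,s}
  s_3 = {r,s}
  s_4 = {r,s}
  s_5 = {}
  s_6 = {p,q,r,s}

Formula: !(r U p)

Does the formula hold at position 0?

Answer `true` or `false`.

Answer: true

Derivation:
s_0={q,s}: !(r U p)=True (r U p)=False r=False p=False
s_1={r}: !(r U p)=False (r U p)=True r=True p=False
s_2={p,q,r,s}: !(r U p)=False (r U p)=True r=True p=True
s_3={r,s}: !(r U p)=True (r U p)=False r=True p=False
s_4={r,s}: !(r U p)=True (r U p)=False r=True p=False
s_5={}: !(r U p)=True (r U p)=False r=False p=False
s_6={p,q,r,s}: !(r U p)=False (r U p)=True r=True p=True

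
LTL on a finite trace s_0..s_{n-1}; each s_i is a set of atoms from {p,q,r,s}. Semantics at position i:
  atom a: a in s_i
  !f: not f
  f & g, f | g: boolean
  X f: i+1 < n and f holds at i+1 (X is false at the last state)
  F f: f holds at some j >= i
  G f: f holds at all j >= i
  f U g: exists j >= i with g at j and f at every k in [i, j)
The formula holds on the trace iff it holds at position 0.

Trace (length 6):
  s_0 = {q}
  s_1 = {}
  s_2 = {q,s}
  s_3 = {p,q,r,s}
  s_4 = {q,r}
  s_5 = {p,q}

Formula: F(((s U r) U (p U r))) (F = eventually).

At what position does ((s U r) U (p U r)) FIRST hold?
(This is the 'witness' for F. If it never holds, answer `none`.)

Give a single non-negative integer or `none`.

s_0={q}: ((s U r) U (p U r))=False (s U r)=False s=False r=False (p U r)=False p=False
s_1={}: ((s U r) U (p U r))=False (s U r)=False s=False r=False (p U r)=False p=False
s_2={q,s}: ((s U r) U (p U r))=True (s U r)=True s=True r=False (p U r)=False p=False
s_3={p,q,r,s}: ((s U r) U (p U r))=True (s U r)=True s=True r=True (p U r)=True p=True
s_4={q,r}: ((s U r) U (p U r))=True (s U r)=True s=False r=True (p U r)=True p=False
s_5={p,q}: ((s U r) U (p U r))=False (s U r)=False s=False r=False (p U r)=False p=True
F(((s U r) U (p U r))) holds; first witness at position 2.

Answer: 2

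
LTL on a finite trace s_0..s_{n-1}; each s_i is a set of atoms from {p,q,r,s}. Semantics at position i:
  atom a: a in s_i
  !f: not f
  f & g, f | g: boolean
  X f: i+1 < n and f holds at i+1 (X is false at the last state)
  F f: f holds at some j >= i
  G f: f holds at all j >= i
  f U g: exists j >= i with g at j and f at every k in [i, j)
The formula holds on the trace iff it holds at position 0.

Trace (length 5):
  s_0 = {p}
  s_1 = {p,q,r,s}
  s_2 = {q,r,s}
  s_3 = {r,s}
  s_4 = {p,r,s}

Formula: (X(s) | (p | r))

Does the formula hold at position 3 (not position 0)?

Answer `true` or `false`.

Answer: true

Derivation:
s_0={p}: (X(s) | (p | r))=True X(s)=True s=False (p | r)=True p=True r=False
s_1={p,q,r,s}: (X(s) | (p | r))=True X(s)=True s=True (p | r)=True p=True r=True
s_2={q,r,s}: (X(s) | (p | r))=True X(s)=True s=True (p | r)=True p=False r=True
s_3={r,s}: (X(s) | (p | r))=True X(s)=True s=True (p | r)=True p=False r=True
s_4={p,r,s}: (X(s) | (p | r))=True X(s)=False s=True (p | r)=True p=True r=True
Evaluating at position 3: result = True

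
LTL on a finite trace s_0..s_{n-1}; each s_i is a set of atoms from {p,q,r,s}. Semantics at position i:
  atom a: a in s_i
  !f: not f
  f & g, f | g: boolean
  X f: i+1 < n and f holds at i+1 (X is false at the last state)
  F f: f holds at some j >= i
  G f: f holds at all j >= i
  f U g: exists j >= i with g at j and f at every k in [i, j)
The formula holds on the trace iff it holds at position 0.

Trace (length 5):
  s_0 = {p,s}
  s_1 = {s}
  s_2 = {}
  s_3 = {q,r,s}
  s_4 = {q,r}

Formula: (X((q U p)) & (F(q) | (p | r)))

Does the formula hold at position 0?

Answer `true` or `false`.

s_0={p,s}: (X((q U p)) & (F(q) | (p | r)))=False X((q U p))=False (q U p)=True q=False p=True (F(q) | (p | r))=True F(q)=True (p | r)=True r=False
s_1={s}: (X((q U p)) & (F(q) | (p | r)))=False X((q U p))=False (q U p)=False q=False p=False (F(q) | (p | r))=True F(q)=True (p | r)=False r=False
s_2={}: (X((q U p)) & (F(q) | (p | r)))=False X((q U p))=False (q U p)=False q=False p=False (F(q) | (p | r))=True F(q)=True (p | r)=False r=False
s_3={q,r,s}: (X((q U p)) & (F(q) | (p | r)))=False X((q U p))=False (q U p)=False q=True p=False (F(q) | (p | r))=True F(q)=True (p | r)=True r=True
s_4={q,r}: (X((q U p)) & (F(q) | (p | r)))=False X((q U p))=False (q U p)=False q=True p=False (F(q) | (p | r))=True F(q)=True (p | r)=True r=True

Answer: false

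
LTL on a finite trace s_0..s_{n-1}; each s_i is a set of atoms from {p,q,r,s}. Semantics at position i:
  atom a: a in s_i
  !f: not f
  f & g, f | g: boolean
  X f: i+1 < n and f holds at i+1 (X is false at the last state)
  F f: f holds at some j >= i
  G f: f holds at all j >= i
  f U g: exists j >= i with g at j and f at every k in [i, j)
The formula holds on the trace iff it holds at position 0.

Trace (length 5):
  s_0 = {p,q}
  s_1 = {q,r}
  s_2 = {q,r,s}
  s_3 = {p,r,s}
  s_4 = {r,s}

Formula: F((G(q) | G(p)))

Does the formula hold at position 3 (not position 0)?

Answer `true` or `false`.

s_0={p,q}: F((G(q) | G(p)))=False (G(q) | G(p))=False G(q)=False q=True G(p)=False p=True
s_1={q,r}: F((G(q) | G(p)))=False (G(q) | G(p))=False G(q)=False q=True G(p)=False p=False
s_2={q,r,s}: F((G(q) | G(p)))=False (G(q) | G(p))=False G(q)=False q=True G(p)=False p=False
s_3={p,r,s}: F((G(q) | G(p)))=False (G(q) | G(p))=False G(q)=False q=False G(p)=False p=True
s_4={r,s}: F((G(q) | G(p)))=False (G(q) | G(p))=False G(q)=False q=False G(p)=False p=False
Evaluating at position 3: result = False

Answer: false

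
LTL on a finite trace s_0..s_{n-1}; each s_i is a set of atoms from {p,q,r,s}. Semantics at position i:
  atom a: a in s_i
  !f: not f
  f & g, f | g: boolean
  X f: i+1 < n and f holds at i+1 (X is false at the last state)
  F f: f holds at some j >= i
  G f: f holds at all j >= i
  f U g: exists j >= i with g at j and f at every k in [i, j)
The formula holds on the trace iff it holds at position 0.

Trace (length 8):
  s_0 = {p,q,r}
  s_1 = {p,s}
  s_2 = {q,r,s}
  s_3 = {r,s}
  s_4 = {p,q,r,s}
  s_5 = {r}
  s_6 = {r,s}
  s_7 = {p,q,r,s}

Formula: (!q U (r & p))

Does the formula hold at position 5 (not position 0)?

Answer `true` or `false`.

Answer: true

Derivation:
s_0={p,q,r}: (!q U (r & p))=True !q=False q=True (r & p)=True r=True p=True
s_1={p,s}: (!q U (r & p))=False !q=True q=False (r & p)=False r=False p=True
s_2={q,r,s}: (!q U (r & p))=False !q=False q=True (r & p)=False r=True p=False
s_3={r,s}: (!q U (r & p))=True !q=True q=False (r & p)=False r=True p=False
s_4={p,q,r,s}: (!q U (r & p))=True !q=False q=True (r & p)=True r=True p=True
s_5={r}: (!q U (r & p))=True !q=True q=False (r & p)=False r=True p=False
s_6={r,s}: (!q U (r & p))=True !q=True q=False (r & p)=False r=True p=False
s_7={p,q,r,s}: (!q U (r & p))=True !q=False q=True (r & p)=True r=True p=True
Evaluating at position 5: result = True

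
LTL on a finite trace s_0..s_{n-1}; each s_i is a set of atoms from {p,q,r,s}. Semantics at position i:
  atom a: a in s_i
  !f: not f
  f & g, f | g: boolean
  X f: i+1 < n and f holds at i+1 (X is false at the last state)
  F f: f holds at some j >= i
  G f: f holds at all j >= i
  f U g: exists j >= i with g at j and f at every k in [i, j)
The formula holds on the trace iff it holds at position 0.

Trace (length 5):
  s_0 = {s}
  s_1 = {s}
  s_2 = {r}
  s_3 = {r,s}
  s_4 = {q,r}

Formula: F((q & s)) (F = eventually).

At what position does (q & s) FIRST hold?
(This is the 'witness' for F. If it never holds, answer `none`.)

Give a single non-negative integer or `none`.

s_0={s}: (q & s)=False q=False s=True
s_1={s}: (q & s)=False q=False s=True
s_2={r}: (q & s)=False q=False s=False
s_3={r,s}: (q & s)=False q=False s=True
s_4={q,r}: (q & s)=False q=True s=False
F((q & s)) does not hold (no witness exists).

Answer: none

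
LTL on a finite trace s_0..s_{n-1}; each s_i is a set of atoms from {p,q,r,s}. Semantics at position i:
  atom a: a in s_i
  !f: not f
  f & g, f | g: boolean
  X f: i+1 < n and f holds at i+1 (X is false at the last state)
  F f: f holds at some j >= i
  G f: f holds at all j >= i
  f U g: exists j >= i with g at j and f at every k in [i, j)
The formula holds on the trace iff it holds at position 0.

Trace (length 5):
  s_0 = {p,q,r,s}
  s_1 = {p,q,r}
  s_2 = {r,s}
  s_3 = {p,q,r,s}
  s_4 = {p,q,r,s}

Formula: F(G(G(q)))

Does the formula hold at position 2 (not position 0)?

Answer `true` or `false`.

Answer: true

Derivation:
s_0={p,q,r,s}: F(G(G(q)))=True G(G(q))=False G(q)=False q=True
s_1={p,q,r}: F(G(G(q)))=True G(G(q))=False G(q)=False q=True
s_2={r,s}: F(G(G(q)))=True G(G(q))=False G(q)=False q=False
s_3={p,q,r,s}: F(G(G(q)))=True G(G(q))=True G(q)=True q=True
s_4={p,q,r,s}: F(G(G(q)))=True G(G(q))=True G(q)=True q=True
Evaluating at position 2: result = True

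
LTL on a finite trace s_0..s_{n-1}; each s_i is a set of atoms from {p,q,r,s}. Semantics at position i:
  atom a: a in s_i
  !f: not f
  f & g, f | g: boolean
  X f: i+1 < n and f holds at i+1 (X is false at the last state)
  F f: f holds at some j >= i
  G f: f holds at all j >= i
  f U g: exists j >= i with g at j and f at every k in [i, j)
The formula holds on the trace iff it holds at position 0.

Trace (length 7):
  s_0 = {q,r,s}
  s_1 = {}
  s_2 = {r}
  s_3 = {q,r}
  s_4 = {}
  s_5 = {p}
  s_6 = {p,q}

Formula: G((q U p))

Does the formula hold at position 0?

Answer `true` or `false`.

s_0={q,r,s}: G((q U p))=False (q U p)=False q=True p=False
s_1={}: G((q U p))=False (q U p)=False q=False p=False
s_2={r}: G((q U p))=False (q U p)=False q=False p=False
s_3={q,r}: G((q U p))=False (q U p)=False q=True p=False
s_4={}: G((q U p))=False (q U p)=False q=False p=False
s_5={p}: G((q U p))=True (q U p)=True q=False p=True
s_6={p,q}: G((q U p))=True (q U p)=True q=True p=True

Answer: false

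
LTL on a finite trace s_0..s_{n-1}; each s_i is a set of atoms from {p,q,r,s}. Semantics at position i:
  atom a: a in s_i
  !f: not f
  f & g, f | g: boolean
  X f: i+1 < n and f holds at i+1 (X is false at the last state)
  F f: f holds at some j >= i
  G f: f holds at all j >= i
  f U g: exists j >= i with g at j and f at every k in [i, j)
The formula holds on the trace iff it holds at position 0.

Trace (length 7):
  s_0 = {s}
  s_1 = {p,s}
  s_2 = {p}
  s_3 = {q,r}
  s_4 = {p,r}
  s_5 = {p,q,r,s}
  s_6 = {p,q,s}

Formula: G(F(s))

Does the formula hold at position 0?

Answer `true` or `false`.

Answer: true

Derivation:
s_0={s}: G(F(s))=True F(s)=True s=True
s_1={p,s}: G(F(s))=True F(s)=True s=True
s_2={p}: G(F(s))=True F(s)=True s=False
s_3={q,r}: G(F(s))=True F(s)=True s=False
s_4={p,r}: G(F(s))=True F(s)=True s=False
s_5={p,q,r,s}: G(F(s))=True F(s)=True s=True
s_6={p,q,s}: G(F(s))=True F(s)=True s=True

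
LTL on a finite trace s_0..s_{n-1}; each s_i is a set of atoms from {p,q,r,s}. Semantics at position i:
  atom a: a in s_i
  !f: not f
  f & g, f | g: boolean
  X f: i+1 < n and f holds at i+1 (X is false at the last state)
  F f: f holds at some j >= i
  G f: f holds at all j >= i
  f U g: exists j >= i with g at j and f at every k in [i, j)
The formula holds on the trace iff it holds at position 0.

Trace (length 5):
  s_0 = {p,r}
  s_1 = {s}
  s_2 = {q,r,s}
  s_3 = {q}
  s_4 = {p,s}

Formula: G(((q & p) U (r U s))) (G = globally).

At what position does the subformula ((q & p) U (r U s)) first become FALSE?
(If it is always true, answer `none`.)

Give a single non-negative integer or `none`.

s_0={p,r}: ((q & p) U (r U s))=True (q & p)=False q=False p=True (r U s)=True r=True s=False
s_1={s}: ((q & p) U (r U s))=True (q & p)=False q=False p=False (r U s)=True r=False s=True
s_2={q,r,s}: ((q & p) U (r U s))=True (q & p)=False q=True p=False (r U s)=True r=True s=True
s_3={q}: ((q & p) U (r U s))=False (q & p)=False q=True p=False (r U s)=False r=False s=False
s_4={p,s}: ((q & p) U (r U s))=True (q & p)=False q=False p=True (r U s)=True r=False s=True
G(((q & p) U (r U s))) holds globally = False
First violation at position 3.

Answer: 3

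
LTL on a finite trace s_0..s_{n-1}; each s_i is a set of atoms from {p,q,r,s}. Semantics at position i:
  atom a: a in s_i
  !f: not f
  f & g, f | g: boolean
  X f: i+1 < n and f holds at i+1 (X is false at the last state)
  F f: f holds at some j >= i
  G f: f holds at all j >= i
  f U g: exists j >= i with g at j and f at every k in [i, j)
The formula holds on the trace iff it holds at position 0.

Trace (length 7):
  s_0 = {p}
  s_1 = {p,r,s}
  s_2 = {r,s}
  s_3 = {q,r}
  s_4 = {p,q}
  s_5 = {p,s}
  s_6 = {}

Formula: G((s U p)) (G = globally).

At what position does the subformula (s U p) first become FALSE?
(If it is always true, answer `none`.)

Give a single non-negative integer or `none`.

Answer: 2

Derivation:
s_0={p}: (s U p)=True s=False p=True
s_1={p,r,s}: (s U p)=True s=True p=True
s_2={r,s}: (s U p)=False s=True p=False
s_3={q,r}: (s U p)=False s=False p=False
s_4={p,q}: (s U p)=True s=False p=True
s_5={p,s}: (s U p)=True s=True p=True
s_6={}: (s U p)=False s=False p=False
G((s U p)) holds globally = False
First violation at position 2.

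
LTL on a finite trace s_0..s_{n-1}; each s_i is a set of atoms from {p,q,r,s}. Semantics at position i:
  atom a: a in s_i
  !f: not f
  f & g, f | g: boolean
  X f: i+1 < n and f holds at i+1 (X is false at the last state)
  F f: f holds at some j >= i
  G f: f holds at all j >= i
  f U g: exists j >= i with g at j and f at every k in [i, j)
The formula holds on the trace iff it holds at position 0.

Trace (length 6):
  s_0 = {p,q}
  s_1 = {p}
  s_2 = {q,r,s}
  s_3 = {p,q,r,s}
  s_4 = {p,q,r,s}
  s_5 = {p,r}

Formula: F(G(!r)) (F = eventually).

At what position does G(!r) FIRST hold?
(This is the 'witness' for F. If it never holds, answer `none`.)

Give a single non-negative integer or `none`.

s_0={p,q}: G(!r)=False !r=True r=False
s_1={p}: G(!r)=False !r=True r=False
s_2={q,r,s}: G(!r)=False !r=False r=True
s_3={p,q,r,s}: G(!r)=False !r=False r=True
s_4={p,q,r,s}: G(!r)=False !r=False r=True
s_5={p,r}: G(!r)=False !r=False r=True
F(G(!r)) does not hold (no witness exists).

Answer: none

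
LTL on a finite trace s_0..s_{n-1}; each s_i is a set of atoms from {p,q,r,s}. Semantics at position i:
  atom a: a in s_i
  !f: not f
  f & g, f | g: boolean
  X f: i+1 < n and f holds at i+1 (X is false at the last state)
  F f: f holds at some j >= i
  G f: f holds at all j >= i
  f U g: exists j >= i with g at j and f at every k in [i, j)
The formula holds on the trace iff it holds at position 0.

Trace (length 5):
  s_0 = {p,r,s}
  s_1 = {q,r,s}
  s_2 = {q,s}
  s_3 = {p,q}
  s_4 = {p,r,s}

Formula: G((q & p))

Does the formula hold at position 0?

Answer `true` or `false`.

Answer: false

Derivation:
s_0={p,r,s}: G((q & p))=False (q & p)=False q=False p=True
s_1={q,r,s}: G((q & p))=False (q & p)=False q=True p=False
s_2={q,s}: G((q & p))=False (q & p)=False q=True p=False
s_3={p,q}: G((q & p))=False (q & p)=True q=True p=True
s_4={p,r,s}: G((q & p))=False (q & p)=False q=False p=True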